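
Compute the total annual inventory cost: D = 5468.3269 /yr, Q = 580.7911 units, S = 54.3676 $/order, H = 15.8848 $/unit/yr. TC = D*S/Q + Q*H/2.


Ordering cost = D*S/Q = 511.8877
Holding cost = Q*H/2 = 4612.8752
TC = 511.8877 + 4612.8752 = 5124.7629

5124.7629 $/yr


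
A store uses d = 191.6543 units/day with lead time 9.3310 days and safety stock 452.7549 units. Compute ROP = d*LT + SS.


d*LT = 191.6543 * 9.3310 = 1788.3263
ROP = 1788.3263 + 452.7549 = 2241.0812

2241.0812 units


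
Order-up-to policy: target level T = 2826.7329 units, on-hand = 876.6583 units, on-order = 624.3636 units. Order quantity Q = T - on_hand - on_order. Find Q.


Inventory position = OH + OO = 876.6583 + 624.3636 = 1501.0219
Q = 2826.7329 - 1501.0219 = 1325.7110

1325.7110 units


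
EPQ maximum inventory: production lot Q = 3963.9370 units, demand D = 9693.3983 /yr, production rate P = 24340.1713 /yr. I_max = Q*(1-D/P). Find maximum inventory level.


D/P = 0.3982
1 - D/P = 0.6018
I_max = 3963.9370 * 0.6018 = 2385.3113

2385.3113 units


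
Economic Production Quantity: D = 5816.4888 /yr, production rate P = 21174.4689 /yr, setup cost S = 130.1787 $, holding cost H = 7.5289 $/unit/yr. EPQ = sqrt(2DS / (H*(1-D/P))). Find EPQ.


1 - D/P = 1 - 0.2747 = 0.7253
H*(1-D/P) = 5.4608
2DS = 1514365.9011
EPQ = sqrt(277317.7825) = 526.6097

526.6097 units


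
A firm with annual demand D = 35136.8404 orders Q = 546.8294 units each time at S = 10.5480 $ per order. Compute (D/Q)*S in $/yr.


Number of orders = D/Q = 64.2556
Cost = 64.2556 * 10.5480 = 677.7679

677.7679 $/yr


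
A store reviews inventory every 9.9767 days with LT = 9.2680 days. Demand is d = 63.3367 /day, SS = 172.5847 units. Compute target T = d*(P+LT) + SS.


P + LT = 19.2447
d*(P+LT) = 63.3367 * 19.2447 = 1218.8958
T = 1218.8958 + 172.5847 = 1391.4805

1391.4805 units


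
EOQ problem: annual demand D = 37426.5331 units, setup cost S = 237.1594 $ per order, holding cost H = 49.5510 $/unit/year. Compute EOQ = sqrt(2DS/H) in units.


2*D*S = 2 * 37426.5331 * 237.1594 = 17752108.2682
2*D*S/H = 358259.3342
EOQ = sqrt(358259.3342) = 598.5477

598.5477 units


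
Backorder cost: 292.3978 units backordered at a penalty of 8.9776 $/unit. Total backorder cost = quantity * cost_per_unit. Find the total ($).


Total = 292.3978 * 8.9776 = 2625.0305

2625.0305 $


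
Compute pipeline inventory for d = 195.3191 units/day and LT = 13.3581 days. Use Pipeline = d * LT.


Pipeline = 195.3191 * 13.3581 = 2609.0921

2609.0921 units


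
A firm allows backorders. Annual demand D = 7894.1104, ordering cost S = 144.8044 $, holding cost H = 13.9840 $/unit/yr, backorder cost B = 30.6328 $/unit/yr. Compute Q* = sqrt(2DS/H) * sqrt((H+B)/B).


sqrt(2DS/H) = 404.3354
sqrt((H+B)/B) = 1.2069
Q* = 404.3354 * 1.2069 = 487.9751

487.9751 units


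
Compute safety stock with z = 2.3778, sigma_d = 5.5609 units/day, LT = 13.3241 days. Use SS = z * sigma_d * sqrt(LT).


sqrt(LT) = sqrt(13.3241) = 3.6502
SS = 2.3778 * 5.5609 * 3.6502 = 48.2658

48.2658 units


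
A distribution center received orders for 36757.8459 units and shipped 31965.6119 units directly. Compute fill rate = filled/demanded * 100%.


FR = 31965.6119 / 36757.8459 * 100 = 86.9627

86.9627%


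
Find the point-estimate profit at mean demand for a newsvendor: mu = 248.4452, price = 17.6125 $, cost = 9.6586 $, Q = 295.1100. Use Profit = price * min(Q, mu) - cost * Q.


Sales at mu = min(295.1100, 248.4452) = 248.4452
Revenue = 17.6125 * 248.4452 = 4375.7411
Total cost = 9.6586 * 295.1100 = 2850.3494
Profit = 4375.7411 - 2850.3494 = 1525.3916

1525.3916 $


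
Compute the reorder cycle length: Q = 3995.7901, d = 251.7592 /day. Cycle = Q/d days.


Cycle = 3995.7901 / 251.7592 = 15.8715

15.8715 days


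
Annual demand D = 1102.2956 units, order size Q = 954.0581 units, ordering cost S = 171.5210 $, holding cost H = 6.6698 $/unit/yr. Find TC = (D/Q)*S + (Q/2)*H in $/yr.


Ordering cost = D*S/Q = 198.1712
Holding cost = Q*H/2 = 3181.6884
TC = 198.1712 + 3181.6884 = 3379.8596

3379.8596 $/yr


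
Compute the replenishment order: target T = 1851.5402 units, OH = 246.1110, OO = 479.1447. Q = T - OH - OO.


Inventory position = OH + OO = 246.1110 + 479.1447 = 725.2557
Q = 1851.5402 - 725.2557 = 1126.2845

1126.2845 units


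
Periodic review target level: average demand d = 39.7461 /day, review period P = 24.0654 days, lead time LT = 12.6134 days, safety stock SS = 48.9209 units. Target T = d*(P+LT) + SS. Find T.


P + LT = 36.6788
d*(P+LT) = 39.7461 * 36.6788 = 1457.8393
T = 1457.8393 + 48.9209 = 1506.7602

1506.7602 units


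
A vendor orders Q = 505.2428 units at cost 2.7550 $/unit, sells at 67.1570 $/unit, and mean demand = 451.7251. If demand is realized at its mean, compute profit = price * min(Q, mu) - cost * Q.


Sales at mu = min(505.2428, 451.7251) = 451.7251
Revenue = 67.1570 * 451.7251 = 30336.5025
Total cost = 2.7550 * 505.2428 = 1391.9439
Profit = 30336.5025 - 1391.9439 = 28944.5586

28944.5586 $


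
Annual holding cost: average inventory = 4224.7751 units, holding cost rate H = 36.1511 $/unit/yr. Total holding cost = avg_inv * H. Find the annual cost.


Cost = 4224.7751 * 36.1511 = 152730.2671

152730.2671 $/yr


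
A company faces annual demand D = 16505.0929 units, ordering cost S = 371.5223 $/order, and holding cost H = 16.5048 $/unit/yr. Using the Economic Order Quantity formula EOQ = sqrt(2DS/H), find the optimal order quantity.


2*D*S = 2 * 16505.0929 * 371.5223 = 12264020.1518
2*D*S/H = 743057.7863
EOQ = sqrt(743057.7863) = 862.0080

862.0080 units


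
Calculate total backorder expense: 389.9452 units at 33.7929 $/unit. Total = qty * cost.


Total = 389.9452 * 33.7929 = 13177.3791

13177.3791 $


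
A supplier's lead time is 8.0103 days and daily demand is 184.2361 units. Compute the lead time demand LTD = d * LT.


LTD = 184.2361 * 8.0103 = 1475.7864

1475.7864 units


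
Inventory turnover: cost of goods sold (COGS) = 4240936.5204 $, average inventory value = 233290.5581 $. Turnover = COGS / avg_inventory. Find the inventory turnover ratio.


Turnover = 4240936.5204 / 233290.5581 = 18.1788

18.1788


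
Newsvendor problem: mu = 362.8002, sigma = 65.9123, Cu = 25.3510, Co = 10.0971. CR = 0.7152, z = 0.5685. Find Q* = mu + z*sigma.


CR = Cu/(Cu+Co) = 25.3510/(25.3510+10.0971) = 0.7152
z = 0.5685
Q* = 362.8002 + 0.5685 * 65.9123 = 400.2713

400.2713 units


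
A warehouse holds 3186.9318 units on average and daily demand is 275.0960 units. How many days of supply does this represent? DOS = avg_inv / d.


DOS = 3186.9318 / 275.0960 = 11.5848

11.5848 days


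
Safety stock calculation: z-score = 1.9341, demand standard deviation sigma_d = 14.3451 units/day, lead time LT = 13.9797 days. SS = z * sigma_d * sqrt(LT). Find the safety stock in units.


sqrt(LT) = sqrt(13.9797) = 3.7389
SS = 1.9341 * 14.3451 * 3.7389 = 103.7365

103.7365 units


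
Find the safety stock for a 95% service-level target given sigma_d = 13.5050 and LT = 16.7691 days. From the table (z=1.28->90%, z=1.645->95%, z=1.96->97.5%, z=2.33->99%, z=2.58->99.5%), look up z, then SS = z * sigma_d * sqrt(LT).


From the table, SL = 95% corresponds to z = 1.645
sqrt(LT) = sqrt(16.7691) = 4.0950
SS = 1.645 * 13.5050 * 4.0950 = 90.9736

90.9736 units


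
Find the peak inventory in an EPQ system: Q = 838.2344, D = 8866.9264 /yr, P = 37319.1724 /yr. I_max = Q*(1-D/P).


D/P = 0.2376
1 - D/P = 0.7624
I_max = 838.2344 * 0.7624 = 639.0724

639.0724 units


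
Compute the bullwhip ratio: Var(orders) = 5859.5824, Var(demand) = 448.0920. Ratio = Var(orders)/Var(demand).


BW = 5859.5824 / 448.0920 = 13.0767

13.0767


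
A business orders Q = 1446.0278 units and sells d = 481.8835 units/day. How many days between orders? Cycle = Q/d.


Cycle = 1446.0278 / 481.8835 = 3.0008

3.0008 days


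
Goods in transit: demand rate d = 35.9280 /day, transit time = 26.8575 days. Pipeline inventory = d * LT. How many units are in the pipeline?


Pipeline = 35.9280 * 26.8575 = 964.9363

964.9363 units


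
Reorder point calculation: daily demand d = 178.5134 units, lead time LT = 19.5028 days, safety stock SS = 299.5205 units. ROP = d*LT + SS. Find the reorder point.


d*LT = 178.5134 * 19.5028 = 3481.5111
ROP = 3481.5111 + 299.5205 = 3781.0316

3781.0316 units


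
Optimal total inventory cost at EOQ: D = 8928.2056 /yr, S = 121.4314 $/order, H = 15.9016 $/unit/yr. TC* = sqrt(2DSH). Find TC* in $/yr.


2*D*S*H = 34479900.6012
TC* = sqrt(34479900.6012) = 5871.9588

5871.9588 $/yr


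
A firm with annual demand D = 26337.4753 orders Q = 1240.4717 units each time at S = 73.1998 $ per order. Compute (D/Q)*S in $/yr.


Number of orders = D/Q = 21.2318
Cost = 21.2318 * 73.1998 = 1554.1652

1554.1652 $/yr


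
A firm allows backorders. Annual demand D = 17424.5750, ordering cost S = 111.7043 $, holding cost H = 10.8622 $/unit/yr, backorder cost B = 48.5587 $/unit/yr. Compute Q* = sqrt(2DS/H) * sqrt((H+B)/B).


sqrt(2DS/H) = 598.6488
sqrt((H+B)/B) = 1.1062
Q* = 598.6488 * 1.1062 = 662.2291

662.2291 units


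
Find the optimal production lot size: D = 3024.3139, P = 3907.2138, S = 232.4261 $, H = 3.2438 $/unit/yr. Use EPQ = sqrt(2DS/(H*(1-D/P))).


1 - D/P = 1 - 0.7740 = 0.2260
H*(1-D/P) = 0.7330
2DS = 1405858.9699
EPQ = sqrt(1917977.0017) = 1384.9105

1384.9105 units


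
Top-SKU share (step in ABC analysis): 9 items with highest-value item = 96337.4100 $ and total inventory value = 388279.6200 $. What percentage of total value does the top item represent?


Top item = 96337.4100
Total = 388279.6200
Percentage = 96337.4100 / 388279.6200 * 100 = 24.8113

24.8113%


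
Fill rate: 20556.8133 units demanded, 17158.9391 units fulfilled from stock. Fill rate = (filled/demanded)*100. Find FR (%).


FR = 17158.9391 / 20556.8133 * 100 = 83.4708

83.4708%


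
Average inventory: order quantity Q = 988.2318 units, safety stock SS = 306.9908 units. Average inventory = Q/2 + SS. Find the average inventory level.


Q/2 = 494.1159
Avg = 494.1159 + 306.9908 = 801.1067

801.1067 units


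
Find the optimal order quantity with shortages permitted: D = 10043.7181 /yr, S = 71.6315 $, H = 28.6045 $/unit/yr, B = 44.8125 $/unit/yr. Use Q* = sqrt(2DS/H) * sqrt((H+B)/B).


sqrt(2DS/H) = 224.2834
sqrt((H+B)/B) = 1.2800
Q* = 224.2834 * 1.2800 = 287.0753

287.0753 units


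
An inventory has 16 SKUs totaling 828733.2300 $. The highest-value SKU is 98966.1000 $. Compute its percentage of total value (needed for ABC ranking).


Top item = 98966.1000
Total = 828733.2300
Percentage = 98966.1000 / 828733.2300 * 100 = 11.9419

11.9419%


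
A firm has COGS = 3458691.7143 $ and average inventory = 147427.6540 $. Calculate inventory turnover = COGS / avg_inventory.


Turnover = 3458691.7143 / 147427.6540 = 23.4603

23.4603


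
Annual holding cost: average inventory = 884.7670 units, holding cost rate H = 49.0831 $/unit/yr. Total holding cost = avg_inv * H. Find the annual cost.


Cost = 884.7670 * 49.0831 = 43427.1071

43427.1071 $/yr


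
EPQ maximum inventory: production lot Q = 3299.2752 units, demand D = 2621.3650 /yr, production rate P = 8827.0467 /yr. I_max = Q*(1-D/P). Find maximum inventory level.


D/P = 0.2970
1 - D/P = 0.7030
I_max = 3299.2752 * 0.7030 = 2319.4906

2319.4906 units


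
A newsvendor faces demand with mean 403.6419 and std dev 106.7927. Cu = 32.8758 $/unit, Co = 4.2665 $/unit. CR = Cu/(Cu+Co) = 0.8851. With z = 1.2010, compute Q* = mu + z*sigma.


CR = Cu/(Cu+Co) = 32.8758/(32.8758+4.2665) = 0.8851
z = 1.2010
Q* = 403.6419 + 1.2010 * 106.7927 = 531.8999

531.8999 units


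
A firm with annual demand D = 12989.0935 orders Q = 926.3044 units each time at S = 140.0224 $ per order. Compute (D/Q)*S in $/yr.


Number of orders = D/Q = 14.0225
Cost = 14.0225 * 140.0224 = 1963.4626

1963.4626 $/yr


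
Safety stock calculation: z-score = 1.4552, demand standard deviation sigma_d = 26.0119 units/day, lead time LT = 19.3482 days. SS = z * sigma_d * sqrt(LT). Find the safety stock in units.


sqrt(LT) = sqrt(19.3482) = 4.3987
SS = 1.4552 * 26.0119 * 4.3987 = 166.5003

166.5003 units


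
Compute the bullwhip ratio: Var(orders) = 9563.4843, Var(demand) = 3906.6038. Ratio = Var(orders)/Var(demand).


BW = 9563.4843 / 3906.6038 = 2.4480

2.4480


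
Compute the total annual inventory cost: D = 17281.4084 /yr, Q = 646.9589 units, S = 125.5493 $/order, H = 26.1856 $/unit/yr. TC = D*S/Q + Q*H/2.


Ordering cost = D*S/Q = 3353.6423
Holding cost = Q*H/2 = 8470.5035
TC = 3353.6423 + 8470.5035 = 11824.1458

11824.1458 $/yr


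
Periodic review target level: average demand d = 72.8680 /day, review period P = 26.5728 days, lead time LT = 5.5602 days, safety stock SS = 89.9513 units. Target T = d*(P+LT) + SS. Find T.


P + LT = 32.1330
d*(P+LT) = 72.8680 * 32.1330 = 2341.4674
T = 2341.4674 + 89.9513 = 2431.4187

2431.4187 units


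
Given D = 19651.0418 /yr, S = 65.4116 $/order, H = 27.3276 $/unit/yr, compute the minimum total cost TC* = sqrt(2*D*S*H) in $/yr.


2*D*S*H = 70254126.7009
TC* = sqrt(70254126.7009) = 8381.7735

8381.7735 $/yr


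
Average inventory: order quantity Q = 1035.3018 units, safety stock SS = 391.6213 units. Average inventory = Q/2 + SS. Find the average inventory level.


Q/2 = 517.6509
Avg = 517.6509 + 391.6213 = 909.2722

909.2722 units


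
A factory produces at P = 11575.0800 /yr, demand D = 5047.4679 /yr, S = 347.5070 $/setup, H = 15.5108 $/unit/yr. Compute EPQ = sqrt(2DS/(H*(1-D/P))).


1 - D/P = 1 - 0.4361 = 0.5639
H*(1-D/P) = 8.7471
2DS = 3508060.8551
EPQ = sqrt(401053.7514) = 633.2880

633.2880 units


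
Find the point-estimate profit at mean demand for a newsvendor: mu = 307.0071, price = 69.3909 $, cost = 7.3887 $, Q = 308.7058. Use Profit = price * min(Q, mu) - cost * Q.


Sales at mu = min(308.7058, 307.0071) = 307.0071
Revenue = 69.3909 * 307.0071 = 21303.4990
Total cost = 7.3887 * 308.7058 = 2280.9345
Profit = 21303.4990 - 2280.9345 = 19022.5644

19022.5644 $


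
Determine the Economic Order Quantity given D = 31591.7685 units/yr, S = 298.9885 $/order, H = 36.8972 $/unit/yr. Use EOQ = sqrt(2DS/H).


2*D*S = 2 * 31591.7685 * 298.9885 = 18891150.9523
2*D*S/H = 511994.1609
EOQ = sqrt(511994.1609) = 715.5377

715.5377 units


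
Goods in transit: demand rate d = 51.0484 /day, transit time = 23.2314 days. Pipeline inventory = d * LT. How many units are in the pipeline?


Pipeline = 51.0484 * 23.2314 = 1185.9258

1185.9258 units


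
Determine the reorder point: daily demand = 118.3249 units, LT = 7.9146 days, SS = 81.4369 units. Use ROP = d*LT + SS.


d*LT = 118.3249 * 7.9146 = 936.4943
ROP = 936.4943 + 81.4369 = 1017.9312

1017.9312 units


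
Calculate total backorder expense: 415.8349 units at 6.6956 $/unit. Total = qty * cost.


Total = 415.8349 * 6.6956 = 2784.2642

2784.2642 $


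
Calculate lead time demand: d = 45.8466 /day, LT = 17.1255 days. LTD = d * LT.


LTD = 45.8466 * 17.1255 = 785.1459

785.1459 units


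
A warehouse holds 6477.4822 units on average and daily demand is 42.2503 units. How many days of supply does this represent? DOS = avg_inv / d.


DOS = 6477.4822 / 42.2503 = 153.3121

153.3121 days


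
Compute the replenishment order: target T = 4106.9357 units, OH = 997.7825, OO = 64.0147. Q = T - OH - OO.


Inventory position = OH + OO = 997.7825 + 64.0147 = 1061.7972
Q = 4106.9357 - 1061.7972 = 3045.1385

3045.1385 units


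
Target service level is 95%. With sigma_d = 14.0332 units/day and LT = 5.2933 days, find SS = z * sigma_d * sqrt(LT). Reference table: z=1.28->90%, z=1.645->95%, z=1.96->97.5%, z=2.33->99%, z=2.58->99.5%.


From the table, SL = 95% corresponds to z = 1.645
sqrt(LT) = sqrt(5.2933) = 2.3007
SS = 1.645 * 14.0332 * 2.3007 = 53.1112

53.1112 units


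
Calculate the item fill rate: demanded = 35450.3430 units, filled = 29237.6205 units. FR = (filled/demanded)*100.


FR = 29237.6205 / 35450.3430 * 100 = 82.4749

82.4749%


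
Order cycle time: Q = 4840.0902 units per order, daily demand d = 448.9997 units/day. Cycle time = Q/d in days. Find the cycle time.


Cycle = 4840.0902 / 448.9997 = 10.7797

10.7797 days


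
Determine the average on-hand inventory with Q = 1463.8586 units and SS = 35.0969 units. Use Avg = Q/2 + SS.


Q/2 = 731.9293
Avg = 731.9293 + 35.0969 = 767.0262

767.0262 units


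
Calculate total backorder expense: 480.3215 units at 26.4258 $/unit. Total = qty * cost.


Total = 480.3215 * 26.4258 = 12692.8799

12692.8799 $


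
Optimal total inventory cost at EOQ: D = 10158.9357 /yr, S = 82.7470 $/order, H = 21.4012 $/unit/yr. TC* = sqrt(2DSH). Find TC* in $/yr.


2*D*S*H = 35980615.6528
TC* = sqrt(35980615.6528) = 5998.3844

5998.3844 $/yr


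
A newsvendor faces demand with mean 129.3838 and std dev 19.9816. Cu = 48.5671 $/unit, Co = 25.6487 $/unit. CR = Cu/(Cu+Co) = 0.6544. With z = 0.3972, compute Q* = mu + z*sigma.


CR = Cu/(Cu+Co) = 48.5671/(48.5671+25.6487) = 0.6544
z = 0.3972
Q* = 129.3838 + 0.3972 * 19.9816 = 137.3205

137.3205 units


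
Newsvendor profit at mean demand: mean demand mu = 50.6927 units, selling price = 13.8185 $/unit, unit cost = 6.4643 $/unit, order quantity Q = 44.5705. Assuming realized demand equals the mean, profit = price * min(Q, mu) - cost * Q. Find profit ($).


Sales at mu = min(44.5705, 50.6927) = 44.5705
Revenue = 13.8185 * 44.5705 = 615.8975
Total cost = 6.4643 * 44.5705 = 288.1171
Profit = 615.8975 - 288.1171 = 327.7804

327.7804 $


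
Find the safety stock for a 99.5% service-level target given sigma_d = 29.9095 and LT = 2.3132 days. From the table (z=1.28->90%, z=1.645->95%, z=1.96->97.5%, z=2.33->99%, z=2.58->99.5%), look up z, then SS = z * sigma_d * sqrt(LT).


From the table, SL = 99.5% corresponds to z = 2.58
sqrt(LT) = sqrt(2.3132) = 1.5209
SS = 2.58 * 29.9095 * 1.5209 = 117.3641

117.3641 units


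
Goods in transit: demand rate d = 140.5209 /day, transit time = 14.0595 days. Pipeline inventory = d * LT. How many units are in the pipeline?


Pipeline = 140.5209 * 14.0595 = 1975.6536

1975.6536 units


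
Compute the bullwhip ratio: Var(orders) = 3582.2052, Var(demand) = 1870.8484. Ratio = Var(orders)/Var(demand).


BW = 3582.2052 / 1870.8484 = 1.9147

1.9147


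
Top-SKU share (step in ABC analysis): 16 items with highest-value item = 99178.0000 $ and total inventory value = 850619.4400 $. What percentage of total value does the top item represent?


Top item = 99178.0000
Total = 850619.4400
Percentage = 99178.0000 / 850619.4400 * 100 = 11.6595

11.6595%


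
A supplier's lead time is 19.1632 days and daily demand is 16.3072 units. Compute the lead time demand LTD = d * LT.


LTD = 16.3072 * 19.1632 = 312.4981

312.4981 units


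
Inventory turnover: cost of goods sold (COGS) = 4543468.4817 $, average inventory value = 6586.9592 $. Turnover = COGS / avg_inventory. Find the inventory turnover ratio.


Turnover = 4543468.4817 / 6586.9592 = 689.7672

689.7672


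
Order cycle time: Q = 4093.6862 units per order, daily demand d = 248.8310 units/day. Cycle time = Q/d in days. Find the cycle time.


Cycle = 4093.6862 / 248.8310 = 16.4517

16.4517 days


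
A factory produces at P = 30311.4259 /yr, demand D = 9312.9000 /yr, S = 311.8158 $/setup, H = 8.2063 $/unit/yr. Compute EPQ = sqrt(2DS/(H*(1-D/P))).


1 - D/P = 1 - 0.3072 = 0.6928
H*(1-D/P) = 5.6850
2DS = 5807818.7276
EPQ = sqrt(1021605.4986) = 1010.7450

1010.7450 units


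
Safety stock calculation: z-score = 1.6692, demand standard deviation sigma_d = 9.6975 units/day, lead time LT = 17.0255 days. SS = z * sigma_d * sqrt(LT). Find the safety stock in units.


sqrt(LT) = sqrt(17.0255) = 4.1262
SS = 1.6692 * 9.6975 * 4.1262 = 66.7910

66.7910 units


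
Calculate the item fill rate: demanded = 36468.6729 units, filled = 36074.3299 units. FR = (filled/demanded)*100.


FR = 36074.3299 / 36468.6729 * 100 = 98.9187

98.9187%


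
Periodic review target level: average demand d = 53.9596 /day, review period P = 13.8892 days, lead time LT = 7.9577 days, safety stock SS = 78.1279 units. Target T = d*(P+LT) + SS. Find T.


P + LT = 21.8469
d*(P+LT) = 53.9596 * 21.8469 = 1178.8500
T = 1178.8500 + 78.1279 = 1256.9779

1256.9779 units


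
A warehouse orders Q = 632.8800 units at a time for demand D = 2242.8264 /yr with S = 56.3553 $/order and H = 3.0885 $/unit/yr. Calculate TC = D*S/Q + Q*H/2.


Ordering cost = D*S/Q = 199.7143
Holding cost = Q*H/2 = 977.3249
TC = 199.7143 + 977.3249 = 1177.0392

1177.0392 $/yr


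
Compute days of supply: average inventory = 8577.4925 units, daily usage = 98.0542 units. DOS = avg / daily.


DOS = 8577.4925 / 98.0542 = 87.4771

87.4771 days


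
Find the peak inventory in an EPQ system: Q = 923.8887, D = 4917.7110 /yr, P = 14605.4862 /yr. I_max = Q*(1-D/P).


D/P = 0.3367
1 - D/P = 0.6633
I_max = 923.8887 * 0.6633 = 612.8126

612.8126 units


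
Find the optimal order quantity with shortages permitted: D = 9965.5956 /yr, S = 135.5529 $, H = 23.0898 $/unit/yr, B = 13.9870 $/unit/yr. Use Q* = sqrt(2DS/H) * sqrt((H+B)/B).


sqrt(2DS/H) = 342.0668
sqrt((H+B)/B) = 1.6281
Q* = 342.0668 * 1.6281 = 556.9289

556.9289 units


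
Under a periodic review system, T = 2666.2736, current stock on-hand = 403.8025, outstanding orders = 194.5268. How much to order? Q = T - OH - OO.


Inventory position = OH + OO = 403.8025 + 194.5268 = 598.3293
Q = 2666.2736 - 598.3293 = 2067.9443

2067.9443 units


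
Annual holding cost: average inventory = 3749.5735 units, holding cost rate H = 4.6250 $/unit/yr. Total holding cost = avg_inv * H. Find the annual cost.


Cost = 3749.5735 * 4.6250 = 17341.7774

17341.7774 $/yr


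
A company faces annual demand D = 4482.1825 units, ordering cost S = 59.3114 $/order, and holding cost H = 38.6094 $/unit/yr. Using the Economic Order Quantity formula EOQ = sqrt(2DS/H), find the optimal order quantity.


2*D*S = 2 * 4482.1825 * 59.3114 = 531689.0383
2*D*S/H = 13770.9739
EOQ = sqrt(13770.9739) = 117.3498

117.3498 units


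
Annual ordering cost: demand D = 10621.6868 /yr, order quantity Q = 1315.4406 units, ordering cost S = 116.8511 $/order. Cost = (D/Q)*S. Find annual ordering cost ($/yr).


Number of orders = D/Q = 8.0746
Cost = 8.0746 * 116.8511 = 943.5286

943.5286 $/yr


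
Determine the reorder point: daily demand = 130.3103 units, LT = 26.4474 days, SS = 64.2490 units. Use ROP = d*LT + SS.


d*LT = 130.3103 * 26.4474 = 3446.3686
ROP = 3446.3686 + 64.2490 = 3510.6176

3510.6176 units


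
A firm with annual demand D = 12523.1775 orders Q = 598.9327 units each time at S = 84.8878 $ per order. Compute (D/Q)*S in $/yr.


Number of orders = D/Q = 20.9092
Cost = 20.9092 * 84.8878 = 1774.9323

1774.9323 $/yr


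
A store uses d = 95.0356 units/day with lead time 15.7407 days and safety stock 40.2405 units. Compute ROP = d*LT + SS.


d*LT = 95.0356 * 15.7407 = 1495.9269
ROP = 1495.9269 + 40.2405 = 1536.1674

1536.1674 units


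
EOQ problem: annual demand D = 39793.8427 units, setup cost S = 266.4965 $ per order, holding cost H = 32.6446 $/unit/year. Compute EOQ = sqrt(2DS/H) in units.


2*D*S = 2 * 39793.8427 * 266.4965 = 21209839.6022
2*D*S/H = 649719.6964
EOQ = sqrt(649719.6964) = 806.0519

806.0519 units


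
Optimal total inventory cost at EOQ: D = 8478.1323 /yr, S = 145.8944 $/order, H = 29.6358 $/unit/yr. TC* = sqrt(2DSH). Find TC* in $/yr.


2*D*S*H = 73313754.7827
TC* = sqrt(73313754.7827) = 8562.3452

8562.3452 $/yr


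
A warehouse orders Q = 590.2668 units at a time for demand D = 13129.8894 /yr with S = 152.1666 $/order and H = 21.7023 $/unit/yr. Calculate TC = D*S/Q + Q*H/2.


Ordering cost = D*S/Q = 3384.7925
Holding cost = Q*H/2 = 6405.0736
TC = 3384.7925 + 6405.0736 = 9789.8661

9789.8661 $/yr


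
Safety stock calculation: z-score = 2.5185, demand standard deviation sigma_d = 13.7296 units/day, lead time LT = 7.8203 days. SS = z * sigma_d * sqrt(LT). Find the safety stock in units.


sqrt(LT) = sqrt(7.8203) = 2.7965
SS = 2.5185 * 13.7296 * 2.7965 = 96.6967

96.6967 units


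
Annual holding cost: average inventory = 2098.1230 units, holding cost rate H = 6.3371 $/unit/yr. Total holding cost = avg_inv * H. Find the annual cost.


Cost = 2098.1230 * 6.3371 = 13296.0153

13296.0153 $/yr


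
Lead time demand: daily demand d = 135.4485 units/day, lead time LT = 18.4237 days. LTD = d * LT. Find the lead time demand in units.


LTD = 135.4485 * 18.4237 = 2495.4625

2495.4625 units


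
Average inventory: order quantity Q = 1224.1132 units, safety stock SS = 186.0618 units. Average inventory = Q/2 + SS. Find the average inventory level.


Q/2 = 612.0566
Avg = 612.0566 + 186.0618 = 798.1184

798.1184 units


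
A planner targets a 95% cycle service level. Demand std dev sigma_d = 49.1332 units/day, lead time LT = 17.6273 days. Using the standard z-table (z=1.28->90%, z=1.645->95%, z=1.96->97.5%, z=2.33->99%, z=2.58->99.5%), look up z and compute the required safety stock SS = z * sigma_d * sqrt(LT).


From the table, SL = 95% corresponds to z = 1.645
sqrt(LT) = sqrt(17.6273) = 4.1985
SS = 1.645 * 49.1332 * 4.1985 = 339.3391

339.3391 units


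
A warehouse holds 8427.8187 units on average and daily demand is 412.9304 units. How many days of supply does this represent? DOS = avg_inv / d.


DOS = 8427.8187 / 412.9304 = 20.4098

20.4098 days


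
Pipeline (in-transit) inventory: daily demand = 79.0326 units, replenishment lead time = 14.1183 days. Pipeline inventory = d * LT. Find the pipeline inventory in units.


Pipeline = 79.0326 * 14.1183 = 1115.8060

1115.8060 units


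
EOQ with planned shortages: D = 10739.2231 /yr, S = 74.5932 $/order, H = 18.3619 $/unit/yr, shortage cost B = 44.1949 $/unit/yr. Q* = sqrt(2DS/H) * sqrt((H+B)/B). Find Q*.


sqrt(2DS/H) = 295.3876
sqrt((H+B)/B) = 1.1897
Q* = 295.3876 * 1.1897 = 351.4337

351.4337 units


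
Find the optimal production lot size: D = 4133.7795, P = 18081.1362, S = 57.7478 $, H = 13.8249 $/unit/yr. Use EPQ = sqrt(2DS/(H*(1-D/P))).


1 - D/P = 1 - 0.2286 = 0.7714
H*(1-D/P) = 10.6642
2DS = 477433.3436
EPQ = sqrt(44769.7385) = 211.5886

211.5886 units


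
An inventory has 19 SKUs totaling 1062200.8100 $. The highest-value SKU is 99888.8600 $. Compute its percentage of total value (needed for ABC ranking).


Top item = 99888.8600
Total = 1062200.8100
Percentage = 99888.8600 / 1062200.8100 * 100 = 9.4040

9.4040%


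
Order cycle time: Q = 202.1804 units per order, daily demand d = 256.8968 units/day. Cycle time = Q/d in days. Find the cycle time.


Cycle = 202.1804 / 256.8968 = 0.7870

0.7870 days


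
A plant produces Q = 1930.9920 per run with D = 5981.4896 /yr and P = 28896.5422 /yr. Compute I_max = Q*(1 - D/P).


D/P = 0.2070
1 - D/P = 0.7930
I_max = 1930.9920 * 0.7930 = 1531.2830

1531.2830 units


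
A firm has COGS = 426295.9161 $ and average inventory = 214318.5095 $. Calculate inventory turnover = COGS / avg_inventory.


Turnover = 426295.9161 / 214318.5095 = 1.9891

1.9891


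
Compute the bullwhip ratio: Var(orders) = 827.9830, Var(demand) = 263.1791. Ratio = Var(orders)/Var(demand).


BW = 827.9830 / 263.1791 = 3.1461

3.1461


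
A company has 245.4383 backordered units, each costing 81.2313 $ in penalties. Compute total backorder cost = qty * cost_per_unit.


Total = 245.4383 * 81.2313 = 19937.2722

19937.2722 $


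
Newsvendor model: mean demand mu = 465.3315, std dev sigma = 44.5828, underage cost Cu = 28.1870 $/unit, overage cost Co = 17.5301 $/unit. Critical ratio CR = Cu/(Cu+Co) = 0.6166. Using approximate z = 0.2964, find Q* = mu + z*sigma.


CR = Cu/(Cu+Co) = 28.1870/(28.1870+17.5301) = 0.6166
z = 0.2964
Q* = 465.3315 + 0.2964 * 44.5828 = 478.5458

478.5458 units


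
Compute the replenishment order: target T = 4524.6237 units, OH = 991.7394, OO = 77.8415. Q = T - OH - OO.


Inventory position = OH + OO = 991.7394 + 77.8415 = 1069.5809
Q = 4524.6237 - 1069.5809 = 3455.0428

3455.0428 units


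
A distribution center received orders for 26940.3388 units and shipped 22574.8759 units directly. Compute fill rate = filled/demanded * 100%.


FR = 22574.8759 / 26940.3388 * 100 = 83.7958

83.7958%


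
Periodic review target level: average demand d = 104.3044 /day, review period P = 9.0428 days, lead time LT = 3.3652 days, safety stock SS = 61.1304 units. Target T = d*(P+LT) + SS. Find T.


P + LT = 12.4080
d*(P+LT) = 104.3044 * 12.4080 = 1294.2090
T = 1294.2090 + 61.1304 = 1355.3394

1355.3394 units


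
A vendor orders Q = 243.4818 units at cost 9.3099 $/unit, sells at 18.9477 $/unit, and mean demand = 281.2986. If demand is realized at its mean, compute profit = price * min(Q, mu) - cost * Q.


Sales at mu = min(243.4818, 281.2986) = 243.4818
Revenue = 18.9477 * 243.4818 = 4613.4201
Total cost = 9.3099 * 243.4818 = 2266.7912
Profit = 4613.4201 - 2266.7912 = 2346.6289

2346.6289 $


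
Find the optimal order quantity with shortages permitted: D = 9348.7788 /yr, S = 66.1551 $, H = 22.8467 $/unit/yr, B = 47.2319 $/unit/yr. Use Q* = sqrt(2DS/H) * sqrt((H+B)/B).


sqrt(2DS/H) = 232.6818
sqrt((H+B)/B) = 1.2181
Q* = 232.6818 * 1.2181 = 283.4245

283.4245 units


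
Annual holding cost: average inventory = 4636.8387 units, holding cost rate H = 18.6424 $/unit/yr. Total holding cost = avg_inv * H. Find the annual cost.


Cost = 4636.8387 * 18.6424 = 86441.8018

86441.8018 $/yr


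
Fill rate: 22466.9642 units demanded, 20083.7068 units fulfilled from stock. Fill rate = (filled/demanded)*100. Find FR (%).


FR = 20083.7068 / 22466.9642 * 100 = 89.3922

89.3922%


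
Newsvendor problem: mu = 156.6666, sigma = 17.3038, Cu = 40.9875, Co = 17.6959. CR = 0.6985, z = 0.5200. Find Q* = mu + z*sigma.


CR = Cu/(Cu+Co) = 40.9875/(40.9875+17.6959) = 0.6985
z = 0.5200
Q* = 156.6666 + 0.5200 * 17.3038 = 165.6646

165.6646 units


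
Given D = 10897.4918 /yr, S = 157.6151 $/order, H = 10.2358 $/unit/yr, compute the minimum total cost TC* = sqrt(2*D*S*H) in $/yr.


2*D*S*H = 35162209.7230
TC* = sqrt(35162209.7230) = 5929.7732

5929.7732 $/yr


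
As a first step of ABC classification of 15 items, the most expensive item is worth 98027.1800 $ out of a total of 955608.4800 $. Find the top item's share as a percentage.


Top item = 98027.1800
Total = 955608.4800
Percentage = 98027.1800 / 955608.4800 * 100 = 10.2581

10.2581%


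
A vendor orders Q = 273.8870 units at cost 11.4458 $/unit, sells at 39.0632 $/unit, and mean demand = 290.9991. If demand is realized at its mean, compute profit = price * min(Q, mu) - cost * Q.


Sales at mu = min(273.8870, 290.9991) = 273.8870
Revenue = 39.0632 * 273.8870 = 10698.9027
Total cost = 11.4458 * 273.8870 = 3134.8558
Profit = 10698.9027 - 3134.8558 = 7564.0468

7564.0468 $


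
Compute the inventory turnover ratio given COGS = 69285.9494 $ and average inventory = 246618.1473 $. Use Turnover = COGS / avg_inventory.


Turnover = 69285.9494 / 246618.1473 = 0.2809

0.2809


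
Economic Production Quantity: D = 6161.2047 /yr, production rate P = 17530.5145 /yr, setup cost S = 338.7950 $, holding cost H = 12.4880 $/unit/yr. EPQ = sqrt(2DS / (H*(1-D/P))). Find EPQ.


1 - D/P = 1 - 0.3515 = 0.6485
H*(1-D/P) = 8.0990
2DS = 4174770.6927
EPQ = sqrt(515466.3240) = 717.9598

717.9598 units


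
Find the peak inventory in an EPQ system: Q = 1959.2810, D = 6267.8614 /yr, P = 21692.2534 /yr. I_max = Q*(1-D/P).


D/P = 0.2889
1 - D/P = 0.7111
I_max = 1959.2810 * 0.7111 = 1393.1572

1393.1572 units


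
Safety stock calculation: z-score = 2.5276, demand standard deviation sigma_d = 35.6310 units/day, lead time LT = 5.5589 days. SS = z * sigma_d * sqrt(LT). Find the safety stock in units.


sqrt(LT) = sqrt(5.5589) = 2.3577
SS = 2.5276 * 35.6310 * 2.3577 = 212.3395

212.3395 units


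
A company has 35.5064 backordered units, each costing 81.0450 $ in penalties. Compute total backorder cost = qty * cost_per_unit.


Total = 35.5064 * 81.0450 = 2877.6162

2877.6162 $


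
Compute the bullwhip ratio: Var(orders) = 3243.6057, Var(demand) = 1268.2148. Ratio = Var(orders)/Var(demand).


BW = 3243.6057 / 1268.2148 = 2.5576

2.5576


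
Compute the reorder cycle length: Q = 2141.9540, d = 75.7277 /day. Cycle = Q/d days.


Cycle = 2141.9540 / 75.7277 = 28.2849

28.2849 days


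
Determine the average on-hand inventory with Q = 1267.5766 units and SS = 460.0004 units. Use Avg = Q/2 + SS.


Q/2 = 633.7883
Avg = 633.7883 + 460.0004 = 1093.7887

1093.7887 units


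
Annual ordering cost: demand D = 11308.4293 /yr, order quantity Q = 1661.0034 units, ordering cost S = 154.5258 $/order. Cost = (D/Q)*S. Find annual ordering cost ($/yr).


Number of orders = D/Q = 6.8082
Cost = 6.8082 * 154.5258 = 1052.0412

1052.0412 $/yr


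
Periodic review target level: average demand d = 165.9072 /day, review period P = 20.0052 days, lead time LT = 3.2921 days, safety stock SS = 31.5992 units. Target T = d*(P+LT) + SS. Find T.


P + LT = 23.2973
d*(P+LT) = 165.9072 * 23.2973 = 3865.1898
T = 3865.1898 + 31.5992 = 3896.7890

3896.7890 units


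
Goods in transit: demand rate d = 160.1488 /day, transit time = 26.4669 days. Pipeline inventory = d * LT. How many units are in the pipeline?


Pipeline = 160.1488 * 26.4669 = 4238.6423

4238.6423 units


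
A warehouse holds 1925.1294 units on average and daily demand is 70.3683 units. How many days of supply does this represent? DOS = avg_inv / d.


DOS = 1925.1294 / 70.3683 = 27.3579

27.3579 days


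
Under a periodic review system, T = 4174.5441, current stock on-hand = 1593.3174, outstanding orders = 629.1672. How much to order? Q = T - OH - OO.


Inventory position = OH + OO = 1593.3174 + 629.1672 = 2222.4846
Q = 4174.5441 - 2222.4846 = 1952.0595

1952.0595 units


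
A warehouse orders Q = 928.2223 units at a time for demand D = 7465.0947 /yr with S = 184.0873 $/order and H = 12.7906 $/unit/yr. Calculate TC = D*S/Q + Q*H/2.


Ordering cost = D*S/Q = 1480.4957
Holding cost = Q*H/2 = 5936.2601
TC = 1480.4957 + 5936.2601 = 7416.7558

7416.7558 $/yr


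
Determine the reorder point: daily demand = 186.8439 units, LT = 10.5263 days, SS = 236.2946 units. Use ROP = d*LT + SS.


d*LT = 186.8439 * 10.5263 = 1966.7749
ROP = 1966.7749 + 236.2946 = 2203.0695

2203.0695 units


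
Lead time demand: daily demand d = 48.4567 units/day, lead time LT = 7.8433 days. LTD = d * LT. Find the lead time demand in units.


LTD = 48.4567 * 7.8433 = 380.0604

380.0604 units


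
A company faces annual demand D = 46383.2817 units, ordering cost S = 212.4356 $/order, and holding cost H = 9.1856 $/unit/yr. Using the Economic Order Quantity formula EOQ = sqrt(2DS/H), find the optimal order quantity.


2*D*S = 2 * 46383.2817 * 212.4356 = 19706920.5558
2*D*S/H = 2145414.6224
EOQ = sqrt(2145414.6224) = 1464.7234

1464.7234 units


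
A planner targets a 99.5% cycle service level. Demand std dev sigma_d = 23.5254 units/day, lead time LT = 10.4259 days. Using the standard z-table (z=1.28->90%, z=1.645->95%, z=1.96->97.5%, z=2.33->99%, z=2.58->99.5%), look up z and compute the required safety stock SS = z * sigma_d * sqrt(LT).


From the table, SL = 99.5% corresponds to z = 2.58
sqrt(LT) = sqrt(10.4259) = 3.2289
SS = 2.58 * 23.5254 * 3.2289 = 195.9808

195.9808 units


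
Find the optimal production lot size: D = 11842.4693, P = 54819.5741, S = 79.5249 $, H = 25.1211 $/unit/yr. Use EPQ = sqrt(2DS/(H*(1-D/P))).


1 - D/P = 1 - 0.2160 = 0.7840
H*(1-D/P) = 19.6943
2DS = 1883542.3737
EPQ = sqrt(95639.0480) = 309.2556

309.2556 units


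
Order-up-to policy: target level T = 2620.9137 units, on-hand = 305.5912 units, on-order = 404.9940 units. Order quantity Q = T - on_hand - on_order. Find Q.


Inventory position = OH + OO = 305.5912 + 404.9940 = 710.5852
Q = 2620.9137 - 710.5852 = 1910.3285

1910.3285 units


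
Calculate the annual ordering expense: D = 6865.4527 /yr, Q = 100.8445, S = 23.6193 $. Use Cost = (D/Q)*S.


Number of orders = D/Q = 68.0796
Cost = 68.0796 * 23.6193 = 1607.9924

1607.9924 $/yr


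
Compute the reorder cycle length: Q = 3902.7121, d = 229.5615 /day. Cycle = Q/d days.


Cycle = 3902.7121 / 229.5615 = 17.0007

17.0007 days


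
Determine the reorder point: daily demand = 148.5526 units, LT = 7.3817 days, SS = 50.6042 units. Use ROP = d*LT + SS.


d*LT = 148.5526 * 7.3817 = 1096.5707
ROP = 1096.5707 + 50.6042 = 1147.1749

1147.1749 units


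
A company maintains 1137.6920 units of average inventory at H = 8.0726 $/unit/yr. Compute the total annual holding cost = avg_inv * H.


Cost = 1137.6920 * 8.0726 = 9184.1324

9184.1324 $/yr


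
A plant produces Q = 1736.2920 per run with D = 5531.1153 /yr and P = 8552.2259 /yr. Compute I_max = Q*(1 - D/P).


D/P = 0.6467
1 - D/P = 0.3533
I_max = 1736.2920 * 0.3533 = 613.3526

613.3526 units


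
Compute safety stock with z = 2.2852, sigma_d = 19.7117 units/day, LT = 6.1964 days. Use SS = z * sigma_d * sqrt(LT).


sqrt(LT) = sqrt(6.1964) = 2.4893
SS = 2.2852 * 19.7117 * 2.4893 = 112.1290

112.1290 units


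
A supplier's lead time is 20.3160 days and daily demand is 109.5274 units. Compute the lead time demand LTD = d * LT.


LTD = 109.5274 * 20.3160 = 2225.1587

2225.1587 units


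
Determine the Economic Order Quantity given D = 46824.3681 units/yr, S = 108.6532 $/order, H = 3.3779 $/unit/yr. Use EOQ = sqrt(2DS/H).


2*D*S = 2 * 46824.3681 * 108.6532 = 10175234.8641
2*D*S/H = 3012296.0609
EOQ = sqrt(3012296.0609) = 1735.5967

1735.5967 units


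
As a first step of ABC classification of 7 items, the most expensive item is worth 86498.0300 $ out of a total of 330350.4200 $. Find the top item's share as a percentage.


Top item = 86498.0300
Total = 330350.4200
Percentage = 86498.0300 / 330350.4200 * 100 = 26.1837

26.1837%


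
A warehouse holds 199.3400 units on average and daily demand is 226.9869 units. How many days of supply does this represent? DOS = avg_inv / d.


DOS = 199.3400 / 226.9869 = 0.8782

0.8782 days


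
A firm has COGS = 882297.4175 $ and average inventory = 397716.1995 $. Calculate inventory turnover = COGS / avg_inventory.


Turnover = 882297.4175 / 397716.1995 = 2.2184

2.2184


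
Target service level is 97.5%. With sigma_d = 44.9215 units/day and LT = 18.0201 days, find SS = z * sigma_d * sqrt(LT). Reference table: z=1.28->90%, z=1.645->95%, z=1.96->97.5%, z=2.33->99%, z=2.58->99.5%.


From the table, SL = 97.5% corresponds to z = 1.96
sqrt(LT) = sqrt(18.0201) = 4.2450
SS = 1.96 * 44.9215 * 4.2450 = 373.7566

373.7566 units


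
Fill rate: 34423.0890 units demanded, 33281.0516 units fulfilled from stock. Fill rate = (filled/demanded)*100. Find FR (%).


FR = 33281.0516 / 34423.0890 * 100 = 96.6824

96.6824%


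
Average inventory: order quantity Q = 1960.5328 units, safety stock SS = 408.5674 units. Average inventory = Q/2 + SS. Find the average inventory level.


Q/2 = 980.2664
Avg = 980.2664 + 408.5674 = 1388.8338

1388.8338 units


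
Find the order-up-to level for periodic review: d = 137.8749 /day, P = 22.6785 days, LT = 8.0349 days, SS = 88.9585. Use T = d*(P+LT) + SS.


P + LT = 30.7134
d*(P+LT) = 137.8749 * 30.7134 = 4234.6070
T = 4234.6070 + 88.9585 = 4323.5655

4323.5655 units


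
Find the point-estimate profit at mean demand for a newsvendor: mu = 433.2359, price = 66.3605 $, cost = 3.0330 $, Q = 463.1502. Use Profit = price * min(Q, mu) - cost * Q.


Sales at mu = min(463.1502, 433.2359) = 433.2359
Revenue = 66.3605 * 433.2359 = 28749.7509
Total cost = 3.0330 * 463.1502 = 1404.7346
Profit = 28749.7509 - 1404.7346 = 27345.0164

27345.0164 $
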